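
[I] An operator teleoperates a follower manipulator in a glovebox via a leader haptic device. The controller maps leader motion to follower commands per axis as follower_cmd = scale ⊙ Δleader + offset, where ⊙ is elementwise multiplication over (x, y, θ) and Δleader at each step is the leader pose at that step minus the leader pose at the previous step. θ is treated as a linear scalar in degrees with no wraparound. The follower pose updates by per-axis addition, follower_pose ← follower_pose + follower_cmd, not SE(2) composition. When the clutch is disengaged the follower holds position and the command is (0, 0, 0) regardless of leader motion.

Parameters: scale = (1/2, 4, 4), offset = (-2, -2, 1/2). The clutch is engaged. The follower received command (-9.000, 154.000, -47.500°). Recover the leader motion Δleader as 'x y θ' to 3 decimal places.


-14.000 39.000 -12.000

axis x: (-9.000 − -2) / (1/2) = -14.000
axis y: (154.000 − -2) / (4) = 39.000
axis θ: (-47.500 − 1/2) / (4) = -12.000


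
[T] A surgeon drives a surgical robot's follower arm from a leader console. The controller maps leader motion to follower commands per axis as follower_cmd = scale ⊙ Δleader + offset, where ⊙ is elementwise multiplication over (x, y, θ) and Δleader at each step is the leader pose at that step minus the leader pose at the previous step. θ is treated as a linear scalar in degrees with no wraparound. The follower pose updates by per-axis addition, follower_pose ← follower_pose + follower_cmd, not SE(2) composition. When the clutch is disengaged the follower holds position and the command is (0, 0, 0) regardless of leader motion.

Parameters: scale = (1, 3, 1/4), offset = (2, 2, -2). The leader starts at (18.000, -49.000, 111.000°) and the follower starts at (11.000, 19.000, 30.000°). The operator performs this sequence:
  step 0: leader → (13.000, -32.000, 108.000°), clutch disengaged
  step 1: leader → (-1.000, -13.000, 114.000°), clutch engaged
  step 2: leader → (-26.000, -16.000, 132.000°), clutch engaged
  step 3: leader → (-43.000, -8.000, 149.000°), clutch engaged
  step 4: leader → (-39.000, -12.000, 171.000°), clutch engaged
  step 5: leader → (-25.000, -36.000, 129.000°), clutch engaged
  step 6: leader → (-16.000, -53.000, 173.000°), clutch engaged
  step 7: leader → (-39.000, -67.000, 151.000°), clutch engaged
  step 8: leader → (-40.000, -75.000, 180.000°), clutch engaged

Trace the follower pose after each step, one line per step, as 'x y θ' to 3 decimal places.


step 0: Δleader=(-5.000, 17.000, -3.000°), disengaged; cmd=(0,0,0) → follower holds at (11.000, 19.000, 30.000°)
step 1: Δleader=(-14.000, 19.000, 6.000°), engaged; cmd=(-12.000, 59.000, -0.500°) → follower=(-1.000, 78.000, 29.500°)
step 2: Δleader=(-25.000, -3.000, 18.000°), engaged; cmd=(-23.000, -7.000, 2.500°) → follower=(-24.000, 71.000, 32.000°)
step 3: Δleader=(-17.000, 8.000, 17.000°), engaged; cmd=(-15.000, 26.000, 2.250°) → follower=(-39.000, 97.000, 34.250°)
step 4: Δleader=(4.000, -4.000, 22.000°), engaged; cmd=(6.000, -10.000, 3.500°) → follower=(-33.000, 87.000, 37.750°)
step 5: Δleader=(14.000, -24.000, -42.000°), engaged; cmd=(16.000, -70.000, -12.500°) → follower=(-17.000, 17.000, 25.250°)
step 6: Δleader=(9.000, -17.000, 44.000°), engaged; cmd=(11.000, -49.000, 9.000°) → follower=(-6.000, -32.000, 34.250°)
step 7: Δleader=(-23.000, -14.000, -22.000°), engaged; cmd=(-21.000, -40.000, -7.500°) → follower=(-27.000, -72.000, 26.750°)
step 8: Δleader=(-1.000, -8.000, 29.000°), engaged; cmd=(1.000, -22.000, 5.250°) → follower=(-26.000, -94.000, 32.000°)

11.000 19.000 30.000
-1.000 78.000 29.500
-24.000 71.000 32.000
-39.000 97.000 34.250
-33.000 87.000 37.750
-17.000 17.000 25.250
-6.000 -32.000 34.250
-27.000 -72.000 26.750
-26.000 -94.000 32.000


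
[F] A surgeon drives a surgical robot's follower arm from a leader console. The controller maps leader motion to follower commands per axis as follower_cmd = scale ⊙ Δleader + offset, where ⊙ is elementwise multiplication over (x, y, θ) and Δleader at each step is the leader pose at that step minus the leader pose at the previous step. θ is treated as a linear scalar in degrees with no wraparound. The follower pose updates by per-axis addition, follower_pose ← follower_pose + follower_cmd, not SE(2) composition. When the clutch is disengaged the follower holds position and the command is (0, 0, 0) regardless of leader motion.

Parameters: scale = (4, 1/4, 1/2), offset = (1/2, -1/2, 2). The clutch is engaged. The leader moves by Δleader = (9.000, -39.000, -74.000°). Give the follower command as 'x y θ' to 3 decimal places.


36.500 -10.250 -35.000

axis x: 4·9.000 + 1/2 = 36.500
axis y: 1/4·-39.000 + -1/2 = -10.250
axis θ: 1/2·-74.000 + 2 = -35.000


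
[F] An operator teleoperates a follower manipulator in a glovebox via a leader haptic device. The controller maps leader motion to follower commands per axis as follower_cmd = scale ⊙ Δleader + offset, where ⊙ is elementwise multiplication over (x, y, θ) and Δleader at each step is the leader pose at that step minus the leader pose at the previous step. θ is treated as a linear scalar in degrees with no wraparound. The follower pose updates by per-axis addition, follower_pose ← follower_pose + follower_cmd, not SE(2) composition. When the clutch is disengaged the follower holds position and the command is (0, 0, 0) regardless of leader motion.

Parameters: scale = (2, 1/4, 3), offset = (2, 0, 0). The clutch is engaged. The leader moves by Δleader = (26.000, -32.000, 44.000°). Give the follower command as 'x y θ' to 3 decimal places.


54.000 -8.000 132.000

axis x: 2·26.000 + 2 = 54.000
axis y: 1/4·-32.000 + 0 = -8.000
axis θ: 3·44.000 + 0 = 132.000


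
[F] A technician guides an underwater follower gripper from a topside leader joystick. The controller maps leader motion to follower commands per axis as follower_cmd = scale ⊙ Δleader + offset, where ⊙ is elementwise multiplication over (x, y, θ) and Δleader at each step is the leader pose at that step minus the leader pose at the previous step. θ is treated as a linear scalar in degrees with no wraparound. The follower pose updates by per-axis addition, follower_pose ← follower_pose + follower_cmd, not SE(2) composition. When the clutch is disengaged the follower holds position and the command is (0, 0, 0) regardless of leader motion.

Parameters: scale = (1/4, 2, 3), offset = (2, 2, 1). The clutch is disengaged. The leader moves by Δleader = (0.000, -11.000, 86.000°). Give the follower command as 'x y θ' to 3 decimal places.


0.000 0.000 0.000

clutch disengaged → follower holds; cmd = (0, 0, 0)


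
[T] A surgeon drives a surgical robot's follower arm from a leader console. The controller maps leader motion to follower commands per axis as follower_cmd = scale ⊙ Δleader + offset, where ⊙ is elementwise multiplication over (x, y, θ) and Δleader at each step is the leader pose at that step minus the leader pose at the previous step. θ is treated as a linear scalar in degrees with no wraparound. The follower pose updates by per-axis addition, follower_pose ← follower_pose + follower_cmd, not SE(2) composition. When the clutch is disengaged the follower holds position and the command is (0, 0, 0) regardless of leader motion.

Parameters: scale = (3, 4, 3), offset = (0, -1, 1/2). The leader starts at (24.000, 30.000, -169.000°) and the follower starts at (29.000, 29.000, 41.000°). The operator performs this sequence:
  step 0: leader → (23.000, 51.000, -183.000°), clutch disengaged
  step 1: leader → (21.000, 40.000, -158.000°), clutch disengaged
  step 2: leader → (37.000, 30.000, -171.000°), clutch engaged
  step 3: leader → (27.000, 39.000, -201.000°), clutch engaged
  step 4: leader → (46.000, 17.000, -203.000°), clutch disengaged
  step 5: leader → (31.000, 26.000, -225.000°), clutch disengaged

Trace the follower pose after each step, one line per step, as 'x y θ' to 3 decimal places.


29.000 29.000 41.000
29.000 29.000 41.000
77.000 -12.000 2.500
47.000 23.000 -87.000
47.000 23.000 -87.000
47.000 23.000 -87.000

step 0: Δleader=(-1.000, 21.000, -14.000°), disengaged; cmd=(0,0,0) → follower holds at (29.000, 29.000, 41.000°)
step 1: Δleader=(-2.000, -11.000, 25.000°), disengaged; cmd=(0,0,0) → follower holds at (29.000, 29.000, 41.000°)
step 2: Δleader=(16.000, -10.000, -13.000°), engaged; cmd=(48.000, -41.000, -38.500°) → follower=(77.000, -12.000, 2.500°)
step 3: Δleader=(-10.000, 9.000, -30.000°), engaged; cmd=(-30.000, 35.000, -89.500°) → follower=(47.000, 23.000, -87.000°)
step 4: Δleader=(19.000, -22.000, -2.000°), disengaged; cmd=(0,0,0) → follower holds at (47.000, 23.000, -87.000°)
step 5: Δleader=(-15.000, 9.000, -22.000°), disengaged; cmd=(0,0,0) → follower holds at (47.000, 23.000, -87.000°)


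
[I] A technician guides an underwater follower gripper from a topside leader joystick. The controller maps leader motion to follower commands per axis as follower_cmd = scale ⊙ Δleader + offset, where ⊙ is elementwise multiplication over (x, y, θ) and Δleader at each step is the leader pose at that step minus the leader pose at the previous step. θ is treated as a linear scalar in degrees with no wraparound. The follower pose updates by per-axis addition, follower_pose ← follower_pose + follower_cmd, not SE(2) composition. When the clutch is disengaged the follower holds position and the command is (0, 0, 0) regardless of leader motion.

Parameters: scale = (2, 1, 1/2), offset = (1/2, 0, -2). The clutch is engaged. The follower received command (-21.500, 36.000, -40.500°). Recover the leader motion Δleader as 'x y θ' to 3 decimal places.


axis x: (-21.500 − 1/2) / (2) = -11.000
axis y: (36.000 − 0) / (1) = 36.000
axis θ: (-40.500 − -2) / (1/2) = -77.000

-11.000 36.000 -77.000


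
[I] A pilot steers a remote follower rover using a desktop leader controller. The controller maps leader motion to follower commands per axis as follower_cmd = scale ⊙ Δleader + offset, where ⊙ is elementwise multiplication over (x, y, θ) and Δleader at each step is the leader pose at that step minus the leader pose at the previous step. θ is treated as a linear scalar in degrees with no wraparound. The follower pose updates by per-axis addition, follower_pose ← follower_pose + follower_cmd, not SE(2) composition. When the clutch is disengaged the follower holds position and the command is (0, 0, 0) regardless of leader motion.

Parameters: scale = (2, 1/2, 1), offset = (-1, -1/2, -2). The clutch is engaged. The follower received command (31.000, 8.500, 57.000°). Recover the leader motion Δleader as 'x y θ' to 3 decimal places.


16.000 18.000 59.000

axis x: (31.000 − -1) / (2) = 16.000
axis y: (8.500 − -1/2) / (1/2) = 18.000
axis θ: (57.000 − -2) / (1) = 59.000


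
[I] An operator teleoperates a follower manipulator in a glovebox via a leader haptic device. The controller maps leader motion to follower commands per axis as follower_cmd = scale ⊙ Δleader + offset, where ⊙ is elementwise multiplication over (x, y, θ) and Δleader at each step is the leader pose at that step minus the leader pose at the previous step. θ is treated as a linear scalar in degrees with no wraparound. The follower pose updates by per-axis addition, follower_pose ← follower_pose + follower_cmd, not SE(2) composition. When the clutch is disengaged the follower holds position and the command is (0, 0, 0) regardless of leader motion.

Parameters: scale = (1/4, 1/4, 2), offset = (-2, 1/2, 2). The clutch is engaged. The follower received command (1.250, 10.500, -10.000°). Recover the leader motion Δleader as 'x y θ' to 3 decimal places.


axis x: (1.250 − -2) / (1/4) = 13.000
axis y: (10.500 − 1/2) / (1/4) = 40.000
axis θ: (-10.000 − 2) / (2) = -6.000

13.000 40.000 -6.000


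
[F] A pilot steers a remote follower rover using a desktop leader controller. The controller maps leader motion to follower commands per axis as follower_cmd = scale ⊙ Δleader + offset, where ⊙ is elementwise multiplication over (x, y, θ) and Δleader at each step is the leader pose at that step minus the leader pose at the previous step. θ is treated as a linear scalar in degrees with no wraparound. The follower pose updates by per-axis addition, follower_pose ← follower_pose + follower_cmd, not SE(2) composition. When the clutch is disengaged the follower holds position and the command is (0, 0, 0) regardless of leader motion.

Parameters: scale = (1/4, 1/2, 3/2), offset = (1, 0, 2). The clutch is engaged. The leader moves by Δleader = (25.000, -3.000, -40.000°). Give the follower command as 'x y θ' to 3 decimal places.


7.250 -1.500 -58.000

axis x: 1/4·25.000 + 1 = 7.250
axis y: 1/2·-3.000 + 0 = -1.500
axis θ: 3/2·-40.000 + 2 = -58.000


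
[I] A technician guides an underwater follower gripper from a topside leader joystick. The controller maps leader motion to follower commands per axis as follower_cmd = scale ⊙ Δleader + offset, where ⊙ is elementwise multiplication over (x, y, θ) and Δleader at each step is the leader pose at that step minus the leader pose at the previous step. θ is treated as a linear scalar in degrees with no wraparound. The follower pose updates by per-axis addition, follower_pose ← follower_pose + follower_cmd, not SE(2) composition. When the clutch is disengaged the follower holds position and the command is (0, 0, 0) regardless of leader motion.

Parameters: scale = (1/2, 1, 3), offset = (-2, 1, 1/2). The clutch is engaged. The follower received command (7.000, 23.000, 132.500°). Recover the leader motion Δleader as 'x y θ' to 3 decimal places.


axis x: (7.000 − -2) / (1/2) = 18.000
axis y: (23.000 − 1) / (1) = 22.000
axis θ: (132.500 − 1/2) / (3) = 44.000

18.000 22.000 44.000


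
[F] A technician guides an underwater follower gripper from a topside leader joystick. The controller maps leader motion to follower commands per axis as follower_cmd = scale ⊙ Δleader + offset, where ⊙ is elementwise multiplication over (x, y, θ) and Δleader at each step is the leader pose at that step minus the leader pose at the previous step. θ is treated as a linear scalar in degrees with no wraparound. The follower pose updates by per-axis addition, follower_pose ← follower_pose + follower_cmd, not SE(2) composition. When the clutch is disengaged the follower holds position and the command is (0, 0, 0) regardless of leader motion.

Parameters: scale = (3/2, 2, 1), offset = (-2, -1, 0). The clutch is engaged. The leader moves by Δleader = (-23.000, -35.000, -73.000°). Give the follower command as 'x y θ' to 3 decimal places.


axis x: 3/2·-23.000 + -2 = -36.500
axis y: 2·-35.000 + -1 = -71.000
axis θ: 1·-73.000 + 0 = -73.000

-36.500 -71.000 -73.000


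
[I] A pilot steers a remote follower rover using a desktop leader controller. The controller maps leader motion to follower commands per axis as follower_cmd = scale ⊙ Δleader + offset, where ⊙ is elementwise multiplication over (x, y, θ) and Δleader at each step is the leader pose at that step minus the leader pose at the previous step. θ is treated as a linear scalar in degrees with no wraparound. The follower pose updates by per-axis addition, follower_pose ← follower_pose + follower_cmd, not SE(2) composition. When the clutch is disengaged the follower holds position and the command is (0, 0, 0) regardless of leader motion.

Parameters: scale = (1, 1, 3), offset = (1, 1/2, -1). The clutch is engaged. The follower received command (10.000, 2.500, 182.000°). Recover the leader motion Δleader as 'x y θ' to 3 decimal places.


axis x: (10.000 − 1) / (1) = 9.000
axis y: (2.500 − 1/2) / (1) = 2.000
axis θ: (182.000 − -1) / (3) = 61.000

9.000 2.000 61.000


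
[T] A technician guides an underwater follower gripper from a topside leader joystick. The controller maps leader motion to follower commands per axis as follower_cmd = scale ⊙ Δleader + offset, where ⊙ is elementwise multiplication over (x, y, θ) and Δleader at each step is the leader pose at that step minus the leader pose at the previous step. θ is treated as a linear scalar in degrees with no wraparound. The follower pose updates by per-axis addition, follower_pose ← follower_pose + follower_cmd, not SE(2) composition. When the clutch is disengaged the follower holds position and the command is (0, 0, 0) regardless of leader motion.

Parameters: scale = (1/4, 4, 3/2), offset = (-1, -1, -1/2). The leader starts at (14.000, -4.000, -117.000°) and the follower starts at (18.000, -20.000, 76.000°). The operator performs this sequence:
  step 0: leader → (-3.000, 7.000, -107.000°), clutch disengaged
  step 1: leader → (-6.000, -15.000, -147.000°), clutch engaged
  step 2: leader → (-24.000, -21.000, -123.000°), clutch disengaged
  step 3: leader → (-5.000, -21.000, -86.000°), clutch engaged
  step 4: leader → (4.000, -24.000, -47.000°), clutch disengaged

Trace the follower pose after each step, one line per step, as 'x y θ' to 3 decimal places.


step 0: Δleader=(-17.000, 11.000, 10.000°), disengaged; cmd=(0,0,0) → follower holds at (18.000, -20.000, 76.000°)
step 1: Δleader=(-3.000, -22.000, -40.000°), engaged; cmd=(-1.750, -89.000, -60.500°) → follower=(16.250, -109.000, 15.500°)
step 2: Δleader=(-18.000, -6.000, 24.000°), disengaged; cmd=(0,0,0) → follower holds at (16.250, -109.000, 15.500°)
step 3: Δleader=(19.000, 0.000, 37.000°), engaged; cmd=(3.750, -1.000, 55.000°) → follower=(20.000, -110.000, 70.500°)
step 4: Δleader=(9.000, -3.000, 39.000°), disengaged; cmd=(0,0,0) → follower holds at (20.000, -110.000, 70.500°)

18.000 -20.000 76.000
16.250 -109.000 15.500
16.250 -109.000 15.500
20.000 -110.000 70.500
20.000 -110.000 70.500


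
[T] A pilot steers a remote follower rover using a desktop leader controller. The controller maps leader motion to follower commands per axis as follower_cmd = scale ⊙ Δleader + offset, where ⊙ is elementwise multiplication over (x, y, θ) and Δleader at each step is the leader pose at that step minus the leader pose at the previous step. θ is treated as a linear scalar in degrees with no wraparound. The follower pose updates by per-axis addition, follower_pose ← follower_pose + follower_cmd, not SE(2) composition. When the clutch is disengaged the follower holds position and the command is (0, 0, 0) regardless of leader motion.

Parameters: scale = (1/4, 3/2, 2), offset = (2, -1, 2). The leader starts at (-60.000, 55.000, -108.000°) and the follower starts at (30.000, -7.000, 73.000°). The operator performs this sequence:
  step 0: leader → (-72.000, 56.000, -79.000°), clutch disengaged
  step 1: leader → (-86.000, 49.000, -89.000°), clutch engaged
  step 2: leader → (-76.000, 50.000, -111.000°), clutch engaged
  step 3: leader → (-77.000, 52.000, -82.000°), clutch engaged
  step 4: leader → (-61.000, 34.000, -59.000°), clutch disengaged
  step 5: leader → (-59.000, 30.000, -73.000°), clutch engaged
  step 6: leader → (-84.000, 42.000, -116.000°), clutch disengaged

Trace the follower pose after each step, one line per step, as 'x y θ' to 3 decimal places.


step 0: Δleader=(-12.000, 1.000, 29.000°), disengaged; cmd=(0,0,0) → follower holds at (30.000, -7.000, 73.000°)
step 1: Δleader=(-14.000, -7.000, -10.000°), engaged; cmd=(-1.500, -11.500, -18.000°) → follower=(28.500, -18.500, 55.000°)
step 2: Δleader=(10.000, 1.000, -22.000°), engaged; cmd=(4.500, 0.500, -42.000°) → follower=(33.000, -18.000, 13.000°)
step 3: Δleader=(-1.000, 2.000, 29.000°), engaged; cmd=(1.750, 2.000, 60.000°) → follower=(34.750, -16.000, 73.000°)
step 4: Δleader=(16.000, -18.000, 23.000°), disengaged; cmd=(0,0,0) → follower holds at (34.750, -16.000, 73.000°)
step 5: Δleader=(2.000, -4.000, -14.000°), engaged; cmd=(2.500, -7.000, -26.000°) → follower=(37.250, -23.000, 47.000°)
step 6: Δleader=(-25.000, 12.000, -43.000°), disengaged; cmd=(0,0,0) → follower holds at (37.250, -23.000, 47.000°)

30.000 -7.000 73.000
28.500 -18.500 55.000
33.000 -18.000 13.000
34.750 -16.000 73.000
34.750 -16.000 73.000
37.250 -23.000 47.000
37.250 -23.000 47.000


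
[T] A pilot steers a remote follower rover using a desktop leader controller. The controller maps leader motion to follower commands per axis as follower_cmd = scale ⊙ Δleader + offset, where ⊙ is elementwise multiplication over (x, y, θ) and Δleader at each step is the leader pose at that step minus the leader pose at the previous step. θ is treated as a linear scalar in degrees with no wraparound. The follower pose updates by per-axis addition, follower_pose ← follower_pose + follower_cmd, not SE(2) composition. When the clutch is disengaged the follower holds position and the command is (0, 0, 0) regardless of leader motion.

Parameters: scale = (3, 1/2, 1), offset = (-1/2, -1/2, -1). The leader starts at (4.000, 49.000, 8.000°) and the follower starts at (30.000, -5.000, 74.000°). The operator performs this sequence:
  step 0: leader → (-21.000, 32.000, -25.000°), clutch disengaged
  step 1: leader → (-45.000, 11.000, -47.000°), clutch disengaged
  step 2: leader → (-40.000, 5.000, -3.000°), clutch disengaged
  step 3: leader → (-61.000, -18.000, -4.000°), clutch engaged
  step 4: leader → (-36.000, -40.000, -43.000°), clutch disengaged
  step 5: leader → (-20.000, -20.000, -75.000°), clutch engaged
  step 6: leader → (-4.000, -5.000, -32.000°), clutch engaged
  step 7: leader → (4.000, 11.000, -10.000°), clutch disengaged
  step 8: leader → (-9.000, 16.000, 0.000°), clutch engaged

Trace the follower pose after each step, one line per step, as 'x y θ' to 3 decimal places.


30.000 -5.000 74.000
30.000 -5.000 74.000
30.000 -5.000 74.000
-33.500 -17.000 72.000
-33.500 -17.000 72.000
14.000 -7.500 39.000
61.500 -0.500 81.000
61.500 -0.500 81.000
22.000 1.500 90.000

step 0: Δleader=(-25.000, -17.000, -33.000°), disengaged; cmd=(0,0,0) → follower holds at (30.000, -5.000, 74.000°)
step 1: Δleader=(-24.000, -21.000, -22.000°), disengaged; cmd=(0,0,0) → follower holds at (30.000, -5.000, 74.000°)
step 2: Δleader=(5.000, -6.000, 44.000°), disengaged; cmd=(0,0,0) → follower holds at (30.000, -5.000, 74.000°)
step 3: Δleader=(-21.000, -23.000, -1.000°), engaged; cmd=(-63.500, -12.000, -2.000°) → follower=(-33.500, -17.000, 72.000°)
step 4: Δleader=(25.000, -22.000, -39.000°), disengaged; cmd=(0,0,0) → follower holds at (-33.500, -17.000, 72.000°)
step 5: Δleader=(16.000, 20.000, -32.000°), engaged; cmd=(47.500, 9.500, -33.000°) → follower=(14.000, -7.500, 39.000°)
step 6: Δleader=(16.000, 15.000, 43.000°), engaged; cmd=(47.500, 7.000, 42.000°) → follower=(61.500, -0.500, 81.000°)
step 7: Δleader=(8.000, 16.000, 22.000°), disengaged; cmd=(0,0,0) → follower holds at (61.500, -0.500, 81.000°)
step 8: Δleader=(-13.000, 5.000, 10.000°), engaged; cmd=(-39.500, 2.000, 9.000°) → follower=(22.000, 1.500, 90.000°)


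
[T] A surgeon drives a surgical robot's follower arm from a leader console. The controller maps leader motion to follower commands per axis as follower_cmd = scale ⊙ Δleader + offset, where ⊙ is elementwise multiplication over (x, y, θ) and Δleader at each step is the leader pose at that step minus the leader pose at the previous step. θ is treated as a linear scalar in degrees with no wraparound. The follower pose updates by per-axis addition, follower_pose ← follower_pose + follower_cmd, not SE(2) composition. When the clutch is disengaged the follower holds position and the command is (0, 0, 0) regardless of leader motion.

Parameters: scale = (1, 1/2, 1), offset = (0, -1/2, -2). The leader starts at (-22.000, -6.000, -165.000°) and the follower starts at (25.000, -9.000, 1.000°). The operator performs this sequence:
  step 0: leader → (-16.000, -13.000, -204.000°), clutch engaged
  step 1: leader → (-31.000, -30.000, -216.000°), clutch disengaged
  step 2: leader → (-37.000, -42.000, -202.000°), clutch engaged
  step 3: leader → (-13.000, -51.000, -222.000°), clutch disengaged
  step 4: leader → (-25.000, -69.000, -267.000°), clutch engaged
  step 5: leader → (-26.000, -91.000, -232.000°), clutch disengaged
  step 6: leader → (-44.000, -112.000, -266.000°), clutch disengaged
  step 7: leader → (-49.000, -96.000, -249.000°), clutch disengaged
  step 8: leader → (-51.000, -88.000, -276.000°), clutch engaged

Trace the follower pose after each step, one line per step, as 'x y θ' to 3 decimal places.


31.000 -13.000 -40.000
31.000 -13.000 -40.000
25.000 -19.500 -28.000
25.000 -19.500 -28.000
13.000 -29.000 -75.000
13.000 -29.000 -75.000
13.000 -29.000 -75.000
13.000 -29.000 -75.000
11.000 -25.500 -104.000

step 0: Δleader=(6.000, -7.000, -39.000°), engaged; cmd=(6.000, -4.000, -41.000°) → follower=(31.000, -13.000, -40.000°)
step 1: Δleader=(-15.000, -17.000, -12.000°), disengaged; cmd=(0,0,0) → follower holds at (31.000, -13.000, -40.000°)
step 2: Δleader=(-6.000, -12.000, 14.000°), engaged; cmd=(-6.000, -6.500, 12.000°) → follower=(25.000, -19.500, -28.000°)
step 3: Δleader=(24.000, -9.000, -20.000°), disengaged; cmd=(0,0,0) → follower holds at (25.000, -19.500, -28.000°)
step 4: Δleader=(-12.000, -18.000, -45.000°), engaged; cmd=(-12.000, -9.500, -47.000°) → follower=(13.000, -29.000, -75.000°)
step 5: Δleader=(-1.000, -22.000, 35.000°), disengaged; cmd=(0,0,0) → follower holds at (13.000, -29.000, -75.000°)
step 6: Δleader=(-18.000, -21.000, -34.000°), disengaged; cmd=(0,0,0) → follower holds at (13.000, -29.000, -75.000°)
step 7: Δleader=(-5.000, 16.000, 17.000°), disengaged; cmd=(0,0,0) → follower holds at (13.000, -29.000, -75.000°)
step 8: Δleader=(-2.000, 8.000, -27.000°), engaged; cmd=(-2.000, 3.500, -29.000°) → follower=(11.000, -25.500, -104.000°)


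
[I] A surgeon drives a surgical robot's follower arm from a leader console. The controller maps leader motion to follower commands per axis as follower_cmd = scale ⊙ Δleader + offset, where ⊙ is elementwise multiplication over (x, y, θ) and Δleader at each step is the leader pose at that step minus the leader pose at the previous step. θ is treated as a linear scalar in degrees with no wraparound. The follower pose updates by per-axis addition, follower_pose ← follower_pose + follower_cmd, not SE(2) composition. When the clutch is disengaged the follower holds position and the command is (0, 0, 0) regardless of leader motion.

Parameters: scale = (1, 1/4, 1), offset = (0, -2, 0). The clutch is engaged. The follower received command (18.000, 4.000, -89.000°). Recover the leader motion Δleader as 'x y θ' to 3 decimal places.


axis x: (18.000 − 0) / (1) = 18.000
axis y: (4.000 − -2) / (1/4) = 24.000
axis θ: (-89.000 − 0) / (1) = -89.000

18.000 24.000 -89.000


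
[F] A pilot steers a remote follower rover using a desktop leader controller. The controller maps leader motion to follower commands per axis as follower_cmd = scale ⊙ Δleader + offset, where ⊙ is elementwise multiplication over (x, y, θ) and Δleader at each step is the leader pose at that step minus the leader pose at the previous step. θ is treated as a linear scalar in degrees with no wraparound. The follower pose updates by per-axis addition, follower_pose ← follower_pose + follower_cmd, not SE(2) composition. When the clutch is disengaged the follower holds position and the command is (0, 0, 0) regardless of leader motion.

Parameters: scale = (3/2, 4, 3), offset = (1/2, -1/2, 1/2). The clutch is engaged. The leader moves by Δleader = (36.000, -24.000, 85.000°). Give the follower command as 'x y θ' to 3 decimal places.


54.500 -96.500 255.500

axis x: 3/2·36.000 + 1/2 = 54.500
axis y: 4·-24.000 + -1/2 = -96.500
axis θ: 3·85.000 + 1/2 = 255.500


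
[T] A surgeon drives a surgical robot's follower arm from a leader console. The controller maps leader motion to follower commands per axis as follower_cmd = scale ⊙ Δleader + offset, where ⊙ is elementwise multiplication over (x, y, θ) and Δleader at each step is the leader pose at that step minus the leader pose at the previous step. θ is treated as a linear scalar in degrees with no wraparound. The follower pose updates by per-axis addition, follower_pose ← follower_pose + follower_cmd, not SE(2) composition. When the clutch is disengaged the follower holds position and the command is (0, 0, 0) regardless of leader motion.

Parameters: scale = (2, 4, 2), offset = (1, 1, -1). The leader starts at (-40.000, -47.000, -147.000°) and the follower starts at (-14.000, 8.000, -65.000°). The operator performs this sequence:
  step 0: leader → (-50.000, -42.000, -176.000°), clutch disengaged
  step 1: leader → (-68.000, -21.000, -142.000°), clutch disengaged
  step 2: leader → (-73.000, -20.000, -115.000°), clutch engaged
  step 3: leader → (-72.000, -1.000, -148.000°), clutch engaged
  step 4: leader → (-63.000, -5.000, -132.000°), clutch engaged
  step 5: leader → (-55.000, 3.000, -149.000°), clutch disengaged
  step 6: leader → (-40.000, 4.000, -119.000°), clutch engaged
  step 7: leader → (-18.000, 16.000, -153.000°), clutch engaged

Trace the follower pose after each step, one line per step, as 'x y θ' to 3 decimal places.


step 0: Δleader=(-10.000, 5.000, -29.000°), disengaged; cmd=(0,0,0) → follower holds at (-14.000, 8.000, -65.000°)
step 1: Δleader=(-18.000, 21.000, 34.000°), disengaged; cmd=(0,0,0) → follower holds at (-14.000, 8.000, -65.000°)
step 2: Δleader=(-5.000, 1.000, 27.000°), engaged; cmd=(-9.000, 5.000, 53.000°) → follower=(-23.000, 13.000, -12.000°)
step 3: Δleader=(1.000, 19.000, -33.000°), engaged; cmd=(3.000, 77.000, -67.000°) → follower=(-20.000, 90.000, -79.000°)
step 4: Δleader=(9.000, -4.000, 16.000°), engaged; cmd=(19.000, -15.000, 31.000°) → follower=(-1.000, 75.000, -48.000°)
step 5: Δleader=(8.000, 8.000, -17.000°), disengaged; cmd=(0,0,0) → follower holds at (-1.000, 75.000, -48.000°)
step 6: Δleader=(15.000, 1.000, 30.000°), engaged; cmd=(31.000, 5.000, 59.000°) → follower=(30.000, 80.000, 11.000°)
step 7: Δleader=(22.000, 12.000, -34.000°), engaged; cmd=(45.000, 49.000, -69.000°) → follower=(75.000, 129.000, -58.000°)

-14.000 8.000 -65.000
-14.000 8.000 -65.000
-23.000 13.000 -12.000
-20.000 90.000 -79.000
-1.000 75.000 -48.000
-1.000 75.000 -48.000
30.000 80.000 11.000
75.000 129.000 -58.000


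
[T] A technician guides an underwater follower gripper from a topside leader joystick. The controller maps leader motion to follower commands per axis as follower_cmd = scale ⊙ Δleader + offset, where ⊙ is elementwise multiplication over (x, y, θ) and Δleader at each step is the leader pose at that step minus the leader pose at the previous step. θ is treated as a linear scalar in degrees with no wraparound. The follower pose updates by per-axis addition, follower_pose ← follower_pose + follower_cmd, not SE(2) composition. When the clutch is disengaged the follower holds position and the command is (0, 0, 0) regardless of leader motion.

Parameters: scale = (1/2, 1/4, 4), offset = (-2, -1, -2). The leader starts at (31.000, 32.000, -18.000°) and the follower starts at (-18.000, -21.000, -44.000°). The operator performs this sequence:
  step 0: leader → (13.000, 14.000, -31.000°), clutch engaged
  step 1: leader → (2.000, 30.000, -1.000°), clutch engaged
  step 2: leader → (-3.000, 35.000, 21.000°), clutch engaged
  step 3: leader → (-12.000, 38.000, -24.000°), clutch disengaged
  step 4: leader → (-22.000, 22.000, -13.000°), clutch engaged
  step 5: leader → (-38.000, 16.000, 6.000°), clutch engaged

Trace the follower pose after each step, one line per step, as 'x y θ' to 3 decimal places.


-29.000 -26.500 -98.000
-36.500 -23.500 20.000
-41.000 -23.250 106.000
-41.000 -23.250 106.000
-48.000 -28.250 148.000
-58.000 -30.750 222.000

step 0: Δleader=(-18.000, -18.000, -13.000°), engaged; cmd=(-11.000, -5.500, -54.000°) → follower=(-29.000, -26.500, -98.000°)
step 1: Δleader=(-11.000, 16.000, 30.000°), engaged; cmd=(-7.500, 3.000, 118.000°) → follower=(-36.500, -23.500, 20.000°)
step 2: Δleader=(-5.000, 5.000, 22.000°), engaged; cmd=(-4.500, 0.250, 86.000°) → follower=(-41.000, -23.250, 106.000°)
step 3: Δleader=(-9.000, 3.000, -45.000°), disengaged; cmd=(0,0,0) → follower holds at (-41.000, -23.250, 106.000°)
step 4: Δleader=(-10.000, -16.000, 11.000°), engaged; cmd=(-7.000, -5.000, 42.000°) → follower=(-48.000, -28.250, 148.000°)
step 5: Δleader=(-16.000, -6.000, 19.000°), engaged; cmd=(-10.000, -2.500, 74.000°) → follower=(-58.000, -30.750, 222.000°)


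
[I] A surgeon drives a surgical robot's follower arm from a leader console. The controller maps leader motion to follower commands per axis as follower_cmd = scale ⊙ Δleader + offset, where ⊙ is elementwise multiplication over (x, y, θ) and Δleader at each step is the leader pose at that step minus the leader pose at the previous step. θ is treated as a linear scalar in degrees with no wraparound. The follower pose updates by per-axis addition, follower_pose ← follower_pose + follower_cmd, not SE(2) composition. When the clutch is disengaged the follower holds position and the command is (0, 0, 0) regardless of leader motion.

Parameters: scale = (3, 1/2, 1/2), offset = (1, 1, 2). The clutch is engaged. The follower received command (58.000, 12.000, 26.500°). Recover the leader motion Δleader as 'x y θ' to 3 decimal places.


axis x: (58.000 − 1) / (3) = 19.000
axis y: (12.000 − 1) / (1/2) = 22.000
axis θ: (26.500 − 2) / (1/2) = 49.000

19.000 22.000 49.000


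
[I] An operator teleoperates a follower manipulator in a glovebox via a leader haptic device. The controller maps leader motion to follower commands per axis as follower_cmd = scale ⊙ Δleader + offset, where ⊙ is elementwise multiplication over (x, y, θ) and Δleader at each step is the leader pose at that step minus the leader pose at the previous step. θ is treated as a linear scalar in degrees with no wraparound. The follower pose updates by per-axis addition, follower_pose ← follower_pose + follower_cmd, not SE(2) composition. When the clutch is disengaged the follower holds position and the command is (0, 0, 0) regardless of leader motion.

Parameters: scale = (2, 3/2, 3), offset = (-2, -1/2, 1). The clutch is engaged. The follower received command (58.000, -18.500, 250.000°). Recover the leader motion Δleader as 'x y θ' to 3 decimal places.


axis x: (58.000 − -2) / (2) = 30.000
axis y: (-18.500 − -1/2) / (3/2) = -12.000
axis θ: (250.000 − 1) / (3) = 83.000

30.000 -12.000 83.000


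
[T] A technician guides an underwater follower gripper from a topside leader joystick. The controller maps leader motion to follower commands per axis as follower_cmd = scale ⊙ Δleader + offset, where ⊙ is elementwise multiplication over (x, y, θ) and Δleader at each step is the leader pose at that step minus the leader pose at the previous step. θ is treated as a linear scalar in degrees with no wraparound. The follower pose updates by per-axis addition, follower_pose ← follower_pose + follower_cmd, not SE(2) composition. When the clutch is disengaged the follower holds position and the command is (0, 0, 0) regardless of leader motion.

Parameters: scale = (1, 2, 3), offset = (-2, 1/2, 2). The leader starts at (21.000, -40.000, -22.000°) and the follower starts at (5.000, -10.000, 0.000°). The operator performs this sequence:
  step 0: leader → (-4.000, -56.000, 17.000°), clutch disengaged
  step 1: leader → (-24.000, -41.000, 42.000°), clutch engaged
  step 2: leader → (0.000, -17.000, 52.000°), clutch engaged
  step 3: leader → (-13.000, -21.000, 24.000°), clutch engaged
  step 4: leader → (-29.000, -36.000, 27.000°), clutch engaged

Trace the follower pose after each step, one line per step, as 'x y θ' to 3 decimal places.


5.000 -10.000 0.000
-17.000 20.500 77.000
5.000 69.000 109.000
-10.000 61.500 27.000
-28.000 32.000 38.000

step 0: Δleader=(-25.000, -16.000, 39.000°), disengaged; cmd=(0,0,0) → follower holds at (5.000, -10.000, 0.000°)
step 1: Δleader=(-20.000, 15.000, 25.000°), engaged; cmd=(-22.000, 30.500, 77.000°) → follower=(-17.000, 20.500, 77.000°)
step 2: Δleader=(24.000, 24.000, 10.000°), engaged; cmd=(22.000, 48.500, 32.000°) → follower=(5.000, 69.000, 109.000°)
step 3: Δleader=(-13.000, -4.000, -28.000°), engaged; cmd=(-15.000, -7.500, -82.000°) → follower=(-10.000, 61.500, 27.000°)
step 4: Δleader=(-16.000, -15.000, 3.000°), engaged; cmd=(-18.000, -29.500, 11.000°) → follower=(-28.000, 32.000, 38.000°)


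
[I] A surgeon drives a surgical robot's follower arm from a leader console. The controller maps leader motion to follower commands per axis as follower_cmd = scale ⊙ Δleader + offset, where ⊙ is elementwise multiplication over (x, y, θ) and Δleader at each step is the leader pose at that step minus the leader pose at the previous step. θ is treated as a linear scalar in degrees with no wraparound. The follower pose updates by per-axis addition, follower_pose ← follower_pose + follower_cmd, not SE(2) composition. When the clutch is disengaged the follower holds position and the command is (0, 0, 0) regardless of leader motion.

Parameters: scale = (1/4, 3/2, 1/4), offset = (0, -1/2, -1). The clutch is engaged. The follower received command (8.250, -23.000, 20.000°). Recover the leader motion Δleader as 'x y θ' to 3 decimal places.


axis x: (8.250 − 0) / (1/4) = 33.000
axis y: (-23.000 − -1/2) / (3/2) = -15.000
axis θ: (20.000 − -1) / (1/4) = 84.000

33.000 -15.000 84.000


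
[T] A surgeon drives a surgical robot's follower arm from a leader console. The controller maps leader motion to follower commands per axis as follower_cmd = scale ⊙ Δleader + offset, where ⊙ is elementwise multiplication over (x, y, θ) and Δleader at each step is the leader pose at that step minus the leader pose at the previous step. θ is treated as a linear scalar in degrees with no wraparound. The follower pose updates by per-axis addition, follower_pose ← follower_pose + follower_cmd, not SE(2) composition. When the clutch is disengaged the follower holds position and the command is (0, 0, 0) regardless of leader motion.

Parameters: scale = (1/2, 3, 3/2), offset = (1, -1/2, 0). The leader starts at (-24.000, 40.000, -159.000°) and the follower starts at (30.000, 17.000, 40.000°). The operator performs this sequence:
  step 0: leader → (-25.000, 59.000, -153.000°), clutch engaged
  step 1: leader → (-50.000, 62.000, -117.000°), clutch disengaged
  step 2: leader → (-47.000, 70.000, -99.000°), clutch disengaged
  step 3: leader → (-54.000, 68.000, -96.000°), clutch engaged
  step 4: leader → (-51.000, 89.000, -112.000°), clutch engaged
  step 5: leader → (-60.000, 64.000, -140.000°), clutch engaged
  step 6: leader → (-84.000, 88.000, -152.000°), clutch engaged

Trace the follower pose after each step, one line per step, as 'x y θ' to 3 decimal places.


30.500 73.500 49.000
30.500 73.500 49.000
30.500 73.500 49.000
28.000 67.000 53.500
30.500 129.500 29.500
27.000 54.000 -12.500
16.000 125.500 -30.500

step 0: Δleader=(-1.000, 19.000, 6.000°), engaged; cmd=(0.500, 56.500, 9.000°) → follower=(30.500, 73.500, 49.000°)
step 1: Δleader=(-25.000, 3.000, 36.000°), disengaged; cmd=(0,0,0) → follower holds at (30.500, 73.500, 49.000°)
step 2: Δleader=(3.000, 8.000, 18.000°), disengaged; cmd=(0,0,0) → follower holds at (30.500, 73.500, 49.000°)
step 3: Δleader=(-7.000, -2.000, 3.000°), engaged; cmd=(-2.500, -6.500, 4.500°) → follower=(28.000, 67.000, 53.500°)
step 4: Δleader=(3.000, 21.000, -16.000°), engaged; cmd=(2.500, 62.500, -24.000°) → follower=(30.500, 129.500, 29.500°)
step 5: Δleader=(-9.000, -25.000, -28.000°), engaged; cmd=(-3.500, -75.500, -42.000°) → follower=(27.000, 54.000, -12.500°)
step 6: Δleader=(-24.000, 24.000, -12.000°), engaged; cmd=(-11.000, 71.500, -18.000°) → follower=(16.000, 125.500, -30.500°)
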